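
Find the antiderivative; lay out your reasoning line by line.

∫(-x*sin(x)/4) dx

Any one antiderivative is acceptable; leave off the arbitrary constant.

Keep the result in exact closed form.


Step 1. Integrate ∫(-x*sin(x)/4) dx by parts with u = x, dv = (-sin(x)/4) dx, so v = cos(x)/4: now x*cos(x)/4 + ∫(-cos(x)/4) dx.
Step 2. Evaluate the standard form: now x*cos(x)/4 - sin(x)/4.
Answer: x*cos(x)/4 - sin(x)/4.


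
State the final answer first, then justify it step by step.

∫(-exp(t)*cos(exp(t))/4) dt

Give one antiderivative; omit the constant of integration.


The answer is -sin(exp(t))/4.
Step 1. Substitute u = exp(t), turning ∫(-exp(t)*cos(exp(t))/4) dt into ∫(-cos(u)/4) du: now ∫(-cos(u)/4) du.
Step 2. Evaluate the standard form: now -sin(u)/4.
Step 3. Substitute back u = exp(t): now -sin(exp(t))/4.
Answer: -sin(exp(t))/4.


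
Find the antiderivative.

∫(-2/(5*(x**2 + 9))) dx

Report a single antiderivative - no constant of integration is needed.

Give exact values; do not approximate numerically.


Answer: -2*atan(x/3)/15.


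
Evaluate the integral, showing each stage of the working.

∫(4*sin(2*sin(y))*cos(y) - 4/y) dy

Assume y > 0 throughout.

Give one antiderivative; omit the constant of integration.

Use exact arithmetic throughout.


Step 1. Rewrite: now ∫(-4/y) dy + ∫(4*sin(2*sin(y))*cos(y)) dy.
Step 2. Substitute u = sin(y), turning ∫(4*sin(2*sin(y))*cos(y)) dy into ∫(4*sin(2*u)) du: now ∫(-4/y) dy + ∫(4*sin(2*u)) du.
Step 3. Evaluate the standard form: now -2*cos(2*u) + ∫(-4/y) dy.
Step 4. Substitute back u = sin(y): now -2*cos(2*sin(y)) + ∫(-4/y) dy.
Step 5. Evaluate the standard form [assuming y > 0]: now -4*log(y) - 2*cos(2*sin(y)).
Answer: -4*log(y) - 2*cos(2*sin(y)).


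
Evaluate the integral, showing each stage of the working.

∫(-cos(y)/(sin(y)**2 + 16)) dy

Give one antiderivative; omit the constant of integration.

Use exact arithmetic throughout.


Step 1. Substitute u = sin(y), turning ∫(-cos(y)/(sin(y)**2 + 16)) dy into ∫(-1/(u**2 + 16)) du: now ∫(-1/(u**2 + 16)) du.
Step 2. Evaluate the standard form: now -atan(u/4)/4.
Step 3. Substitute back u = sin(y): now -atan(sin(y)/4)/4.
Answer: -atan(sin(y)/4)/4.


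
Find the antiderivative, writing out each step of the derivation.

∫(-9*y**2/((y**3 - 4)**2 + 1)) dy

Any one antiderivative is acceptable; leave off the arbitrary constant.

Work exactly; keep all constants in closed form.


Step 1. Substitute u = y**3 - 4, turning ∫(-9*y**2/((y**3 - 4)**2 + 1)) dy into ∫(-3/(u**2 + 1)) du: now ∫(-3/(u**2 + 1)) du.
Step 2. Evaluate the standard form: now -3*atan(u).
Step 3. Substitute back u = y**3 - 4: now -3*atan(y**3 - 4).
Answer: -3*atan(y**3 - 4).


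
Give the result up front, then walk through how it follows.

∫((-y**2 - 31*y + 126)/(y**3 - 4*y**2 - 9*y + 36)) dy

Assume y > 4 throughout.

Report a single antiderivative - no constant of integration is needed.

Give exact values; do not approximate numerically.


The answer is -2*log(y - 4) - 4*log(y - 3) + 5*log(y + 3).
Step 1. Decompose ∫((-y**2 - 31*y + 126)/(y**3 - 4*y**2 - 9*y + 36)) dy by partial fractions, (-y**2 - 31*y + 126)/(y**3 - 4*y**2 - 9*y + 36) = 5/(y + 3) - 4/(y - 3) - 2/(y - 4): now ∫(-2/(y - 4)) dy + ∫(-4/(y - 3)) dy + ∫(5/(y + 3)) dy.
Step 2. Evaluate the standard form [assuming y > 4]: now -2*log(y - 4) + ∫(-4/(y - 3)) dy + ∫(5/(y + 3)) dy.
Step 3. Evaluate the standard form [assuming y > -3]: now -2*log(y - 4) + 5*log(y + 3) + ∫(-4/(y - 3)) dy.
Step 4. Evaluate the standard form [assuming y > 3]: now -2*log(y - 4) - 4*log(y - 3) + 5*log(y + 3).
Answer: -2*log(y - 4) - 4*log(y - 3) + 5*log(y + 3).


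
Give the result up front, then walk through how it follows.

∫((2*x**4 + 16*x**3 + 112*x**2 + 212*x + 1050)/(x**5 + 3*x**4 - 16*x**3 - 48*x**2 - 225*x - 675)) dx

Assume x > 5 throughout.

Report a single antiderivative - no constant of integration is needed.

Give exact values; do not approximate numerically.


The answer is 3*log(x - 5) - 4*log(x + 3) + 3*log(x + 5) - 2*atan(x/3)/3.
Step 1. Decompose ∫((2*x**4 + 16*x**3 + 112*x**2 + 212*x + 1050)/(x**5 + 3*x**4 - 16*x**3 - 48*x**2 - 225*x - 675)) dx by partial fractions, (2*x**4 + 16*x**3 + 112*x**2 + 212*x + 1050)/(x**5 + 3*x**4 - 16*x**3 - 48*x**2 - 225*x - 675) = -2/(x**2 + 9) + 3/(x + 5) - 4/(x + 3) + 3/(x - 5): now ∫(3/(x - 5)) dx + ∫(-4/(x + 3)) dx + ∫(3/(x + 5)) dx + ∫(-2/(x**2 + 9)) dx.
Step 2. Evaluate the standard form [assuming x > 5]: now 3*log(x - 5) + ∫(-4/(x + 3)) dx + ∫(3/(x + 5)) dx + ∫(-2/(x**2 + 9)) dx.
Step 3. Evaluate the standard form [assuming x > -5]: now 3*log(x - 5) + 3*log(x + 5) + ∫(-4/(x + 3)) dx + ∫(-2/(x**2 + 9)) dx.
Step 4. Evaluate the standard form [assuming x > -3]: now 3*log(x - 5) - 4*log(x + 3) + 3*log(x + 5) + ∫(-2/(x**2 + 9)) dx.
Step 5. Evaluate the standard form: now 3*log(x - 5) - 4*log(x + 3) + 3*log(x + 5) - 2*atan(x/3)/3.
Answer: 3*log(x - 5) - 4*log(x + 3) + 3*log(x + 5) - 2*atan(x/3)/3.


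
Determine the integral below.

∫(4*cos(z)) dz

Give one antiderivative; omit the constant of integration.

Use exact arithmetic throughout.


Answer: 4*sin(z).


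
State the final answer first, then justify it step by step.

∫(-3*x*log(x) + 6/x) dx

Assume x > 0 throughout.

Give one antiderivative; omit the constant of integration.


The answer is -3*x**2*log(x)/2 + 3*x**2/4 + 6*log(x).
Step 1. Rewrite: now ∫(6/x) dx + ∫(-3*x*log(x)) dx.
Step 2. Integrate ∫(-3*x*log(x)) dx by parts with u = log(x), dv = (-3*x) dx, so v = -3*x**2/2 [assuming x > 0]: now -3*x**2*log(x)/2 + ∫(6/x) dx + ∫(3*x/2) dx.
Step 3. Evaluate the standard form: now -3*x**2*log(x)/2 + 3*x**2/4 + ∫(6/x) dx.
Step 4. Evaluate the standard form [assuming x > 0]: now -3*x**2*log(x)/2 + 3*x**2/4 + 6*log(x).
Answer: -3*x**2*log(x)/2 + 3*x**2/4 + 6*log(x).


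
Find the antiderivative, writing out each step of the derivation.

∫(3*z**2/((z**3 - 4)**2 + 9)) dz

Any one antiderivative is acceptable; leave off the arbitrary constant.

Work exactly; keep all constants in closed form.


Step 1. Substitute u = z**3 - 4, turning ∫(3*z**2/((z**3 - 4)**2 + 9)) dz into ∫(1/(u**2 + 9)) du: now ∫(1/(u**2 + 9)) du.
Step 2. Evaluate the standard form: now atan(u/3)/3.
Step 3. Substitute back u = z**3 - 4: now atan(z**3/3 - 4/3)/3.
Answer: atan(z**3/3 - 4/3)/3.


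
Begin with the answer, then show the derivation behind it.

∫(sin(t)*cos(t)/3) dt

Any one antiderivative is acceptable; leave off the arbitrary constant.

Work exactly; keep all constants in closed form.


The answer is sin(t)**2/6.
Step 1. Substitute u = sin(t), turning ∫(sin(t)*cos(t)/3) dt into ∫(u/3) du: now ∫(u/3) du.
Step 2. Evaluate the standard form: now u**2/6.
Step 3. Substitute back u = sin(t): now sin(t)**2/6.
Answer: sin(t)**2/6.


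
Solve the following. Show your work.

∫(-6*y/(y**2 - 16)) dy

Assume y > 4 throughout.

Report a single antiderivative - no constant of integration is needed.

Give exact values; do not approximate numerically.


Step 1. Decompose ∫(-6*y/(y**2 - 16)) dy by partial fractions, -6*y/(y**2 - 16) = -3/(y + 4) - 3/(y - 4): now ∫(-3/(y - 4)) dy + ∫(-3/(y + 4)) dy.
Step 2. Evaluate the standard form [assuming y > -4]: now -3*log(y + 4) + ∫(-3/(y - 4)) dy.
Step 3. Evaluate the standard form [assuming y > 4]: now -3*log(y - 4) - 3*log(y + 4).
Answer: -3*log(y - 4) - 3*log(y + 4).


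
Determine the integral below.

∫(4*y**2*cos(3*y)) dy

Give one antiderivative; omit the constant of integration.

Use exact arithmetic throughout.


Answer: 4*y**2*sin(3*y)/3 + 8*y*cos(3*y)/9 - 8*sin(3*y)/27.


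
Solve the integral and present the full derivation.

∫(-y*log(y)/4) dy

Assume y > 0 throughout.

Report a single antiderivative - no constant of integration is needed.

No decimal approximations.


Step 1. Integrate ∫(-y*log(y)/4) dy by parts with u = log(y), dv = (-y/4) dy, so v = -y**2/8 [assuming y > 0]: now -y**2*log(y)/8 + ∫(y/8) dy.
Step 2. Evaluate the standard form: now -y**2*log(y)/8 + y**2/16.
Answer: -y**2*log(y)/8 + y**2/16.


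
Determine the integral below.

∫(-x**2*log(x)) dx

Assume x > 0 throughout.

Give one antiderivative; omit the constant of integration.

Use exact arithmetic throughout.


Answer: -x**3*log(x)/3 + x**3/9.


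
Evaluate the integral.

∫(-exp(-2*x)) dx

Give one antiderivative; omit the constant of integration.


Answer: exp(-2*x)/2.


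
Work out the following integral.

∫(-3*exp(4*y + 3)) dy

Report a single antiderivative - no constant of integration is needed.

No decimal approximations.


Answer: -3*exp(4*y + 3)/4.


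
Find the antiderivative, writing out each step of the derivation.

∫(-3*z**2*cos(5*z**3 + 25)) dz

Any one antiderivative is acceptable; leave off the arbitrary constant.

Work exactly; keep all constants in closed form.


Step 1. Substitute u = z**3 + 5, turning ∫(-3*z**2*cos(5*z**3 + 25)) dz into ∫(-cos(5*u)) du: now ∫(-cos(5*u)) du.
Step 2. Evaluate the standard form: now -sin(5*u)/5.
Step 3. Substitute back u = z**3 + 5: now -sin(5*z**3 + 25)/5.
Answer: -sin(5*z**3 + 25)/5.


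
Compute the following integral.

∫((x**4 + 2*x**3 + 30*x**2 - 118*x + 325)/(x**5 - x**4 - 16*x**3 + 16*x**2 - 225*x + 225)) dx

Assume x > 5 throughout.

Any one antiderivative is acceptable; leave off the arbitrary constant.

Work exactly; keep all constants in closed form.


Answer: log(x - 5) - log(x - 1) + log(x + 5) + 4*atan(x/3)/3.


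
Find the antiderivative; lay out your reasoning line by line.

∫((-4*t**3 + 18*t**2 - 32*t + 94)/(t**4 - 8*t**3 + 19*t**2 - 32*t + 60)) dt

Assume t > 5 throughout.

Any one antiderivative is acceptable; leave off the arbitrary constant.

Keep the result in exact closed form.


Step 1. Decompose ∫((-4*t**3 + 18*t**2 - 32*t + 94)/(t**4 - 8*t**3 + 19*t**2 - 32*t + 60)) dt by partial fractions, (-4*t**3 + 18*t**2 - 32*t + 94)/(t**4 - 8*t**3 + 19*t**2 - 32*t + 60) = 2/(t**2 + 4) - 2/(t - 3) - 2/(t - 5): now ∫(-2/(t - 5)) dt + ∫(-2/(t - 3)) dt + ∫(2/(t**2 + 4)) dt.
Step 2. Evaluate the standard form [assuming t > 5]: now -2*log(t - 5) + ∫(-2/(t - 3)) dt + ∫(2/(t**2 + 4)) dt.
Step 3. Evaluate the standard form [assuming t > 3]: now -2*log(t - 5) - 2*log(t - 3) + ∫(2/(t**2 + 4)) dt.
Step 4. Evaluate the standard form: now -2*log(t - 5) - 2*log(t - 3) + atan(t/2).
Answer: -2*log(t - 5) - 2*log(t - 3) + atan(t/2).


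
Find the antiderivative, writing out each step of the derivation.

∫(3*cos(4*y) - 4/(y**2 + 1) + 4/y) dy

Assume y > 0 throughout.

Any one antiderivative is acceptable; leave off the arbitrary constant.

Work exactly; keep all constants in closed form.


Step 1. Rewrite: now ∫(4/y) dy + ∫(-4/(y**2 + 1)) dy + ∫(3*cos(4*y)) dy.
Step 2. Evaluate the standard form: now -4*atan(y) + ∫(4/y) dy + ∫(3*cos(4*y)) dy.
Step 3. Evaluate the standard form: now 3*sin(4*y)/4 - 4*atan(y) + ∫(4/y) dy.
Step 4. Evaluate the standard form [assuming y > 0]: now 4*log(y) + 3*sin(4*y)/4 - 4*atan(y).
Answer: 4*log(y) + 3*sin(4*y)/4 - 4*atan(y).


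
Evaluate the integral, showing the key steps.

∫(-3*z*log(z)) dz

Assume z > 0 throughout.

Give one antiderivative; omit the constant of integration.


Step 1. Integrate ∫(-3*z*log(z)) dz by parts with u = log(z), dv = (-3*z) dz, so v = -3*z**2/2 [assuming z > 0]: now -3*z**2*log(z)/2 + ∫(3*z/2) dz.
Step 2. Evaluate the standard form: now -3*z**2*log(z)/2 + 3*z**2/4.
Answer: -3*z**2*log(z)/2 + 3*z**2/4.


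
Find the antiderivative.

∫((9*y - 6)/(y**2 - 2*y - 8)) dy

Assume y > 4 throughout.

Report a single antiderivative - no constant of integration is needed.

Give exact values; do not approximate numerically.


Answer: 5*log(y - 4) + 4*log(y + 2).


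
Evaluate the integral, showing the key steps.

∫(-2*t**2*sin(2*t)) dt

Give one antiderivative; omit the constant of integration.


Step 1. Integrate ∫(-2*t**2*sin(2*t)) dt by parts with u = t**2, dv = (-2*sin(2*t)) dt, so v = cos(2*t): now t**2*cos(2*t) + ∫(-2*t*cos(2*t)) dt.
Step 2. Integrate ∫(-2*t*cos(2*t)) dt by parts with u = t, dv = (-2*cos(2*t)) dt, so v = -sin(2*t): now t**2*cos(2*t) - t*sin(2*t) + ∫(sin(2*t)) dt.
Step 3. Evaluate the standard form: now t**2*cos(2*t) - t*sin(2*t) - cos(2*t)/2.
Answer: t**2*cos(2*t) - t*sin(2*t) - cos(2*t)/2.


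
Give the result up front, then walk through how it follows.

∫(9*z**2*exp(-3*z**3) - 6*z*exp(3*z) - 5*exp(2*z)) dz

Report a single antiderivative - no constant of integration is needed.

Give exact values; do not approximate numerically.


The answer is -2*z*exp(3*z) + 2*exp(3*z)/3 - 5*exp(2*z)/2 - exp(-3*z**3).
Step 1. Rewrite: now ∫(-6*z*exp(3*z)) dz + ∫(9*z**2*exp(-3*z**3)) dz + ∫(-5*exp(2*z)) dz.
Step 2. Substitute u = z**3, turning ∫(9*z**2*exp(-3*z**3)) dz into ∫(3*exp(-3*u)) du: now ∫(-6*z*exp(3*z)) dz + ∫(3*exp(-3*u)) du + ∫(-5*exp(2*z)) dz.
Step 3. Evaluate the standard form: now ∫(-6*z*exp(3*z)) dz + ∫(-5*exp(2*z)) dz - exp(-3*u).
Step 4. Substitute back u = z**3: now ∫(-6*z*exp(3*z)) dz + ∫(-5*exp(2*z)) dz - exp(-3*z**3).
Step 5. Evaluate the standard form: now -5*exp(2*z)/2 + ∫(-6*z*exp(3*z)) dz - exp(-3*z**3).
Step 6. Integrate ∫(-6*z*exp(3*z)) dz by parts with u = z, dv = (-6*exp(3*z)) dz, so v = -2*exp(3*z): now -2*z*exp(3*z) - 5*exp(2*z)/2 + ∫(2*exp(3*z)) dz - exp(-3*z**3).
Step 7. Evaluate the standard form: now -2*z*exp(3*z) + 2*exp(3*z)/3 - 5*exp(2*z)/2 - exp(-3*z**3).
Answer: -2*z*exp(3*z) + 2*exp(3*z)/3 - 5*exp(2*z)/2 - exp(-3*z**3).


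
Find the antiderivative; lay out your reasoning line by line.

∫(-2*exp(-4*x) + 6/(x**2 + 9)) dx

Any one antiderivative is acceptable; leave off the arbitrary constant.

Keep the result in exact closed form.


Step 1. Rewrite: now ∫(6/(x**2 + 9)) dx + ∫(-2*exp(-4*x)) dx.
Step 2. Evaluate the standard form: now 2*atan(x/3) + ∫(-2*exp(-4*x)) dx.
Step 3. Evaluate the standard form: now 2*atan(x/3) + exp(-4*x)/2.
Answer: 2*atan(x/3) + exp(-4*x)/2.


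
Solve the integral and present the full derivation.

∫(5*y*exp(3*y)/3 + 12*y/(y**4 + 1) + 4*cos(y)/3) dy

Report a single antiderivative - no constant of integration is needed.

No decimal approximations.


Step 1. Rewrite: now ∫(12*y/(y**4 + 1)) dy + ∫(5*y*exp(3*y)/3) dy + ∫(4*cos(y)/3) dy.
Step 2. Integrate ∫(5*y*exp(3*y)/3) dy by parts with u = y, dv = (5*exp(3*y)/3) dy, so v = 5*exp(3*y)/9: now 5*y*exp(3*y)/9 + ∫(12*y/(y**4 + 1)) dy + ∫(-5*exp(3*y)/9) dy + ∫(4*cos(y)/3) dy.
Step 3. Evaluate the standard form: now 5*y*exp(3*y)/9 - 5*exp(3*y)/27 + ∫(12*y/(y**4 + 1)) dy + ∫(4*cos(y)/3) dy.
Step 4. Evaluate the standard form: now 5*y*exp(3*y)/9 - 5*exp(3*y)/27 + 4*sin(y)/3 + ∫(12*y/(y**4 + 1)) dy.
Step 5. Substitute u = y**2, turning ∫(12*y/(y**4 + 1)) dy into ∫(6/(u**2 + 1)) du: now 5*y*exp(3*y)/9 - 5*exp(3*y)/27 + 4*sin(y)/3 + ∫(6/(u**2 + 1)) du.
Step 6. Evaluate the standard form: now 5*y*exp(3*y)/9 - 5*exp(3*y)/27 + 4*sin(y)/3 + 6*atan(u).
Step 7. Substitute back u = y**2: now 5*y*exp(3*y)/9 - 5*exp(3*y)/27 + 4*sin(y)/3 + 6*atan(y**2).
Answer: 5*y*exp(3*y)/9 - 5*exp(3*y)/27 + 4*sin(y)/3 + 6*atan(y**2).


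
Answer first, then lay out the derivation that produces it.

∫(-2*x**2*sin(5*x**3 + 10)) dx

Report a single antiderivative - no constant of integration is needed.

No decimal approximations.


The answer is 2*cos(5*x**3 + 10)/15.
Step 1. Substitute u = x**3 + 2, turning ∫(-2*x**2*sin(5*x**3 + 10)) dx into ∫(-2*sin(5*u)/3) du: now ∫(-2*sin(5*u)/3) du.
Step 2. Evaluate the standard form: now 2*cos(5*u)/15.
Step 3. Substitute back u = x**3 + 2: now 2*cos(5*x**3 + 10)/15.
Answer: 2*cos(5*x**3 + 10)/15.


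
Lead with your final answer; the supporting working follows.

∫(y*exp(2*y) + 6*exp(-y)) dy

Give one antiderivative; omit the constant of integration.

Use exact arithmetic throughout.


The answer is y*exp(2*y)/2 - exp(2*y)/4 - 6*exp(-y).
Step 1. Rewrite: now ∫(y*exp(2*y)) dy + ∫(6*exp(-y)) dy.
Step 2. Evaluate the standard form: now ∫(y*exp(2*y)) dy - 6*exp(-y).
Step 3. Integrate ∫(y*exp(2*y)) dy by parts with u = y, dv = (exp(2*y)) dy, so v = exp(2*y)/2: now y*exp(2*y)/2 + ∫(-exp(2*y)/2) dy - 6*exp(-y).
Step 4. Evaluate the standard form: now y*exp(2*y)/2 - exp(2*y)/4 - 6*exp(-y).
Answer: y*exp(2*y)/2 - exp(2*y)/4 - 6*exp(-y).


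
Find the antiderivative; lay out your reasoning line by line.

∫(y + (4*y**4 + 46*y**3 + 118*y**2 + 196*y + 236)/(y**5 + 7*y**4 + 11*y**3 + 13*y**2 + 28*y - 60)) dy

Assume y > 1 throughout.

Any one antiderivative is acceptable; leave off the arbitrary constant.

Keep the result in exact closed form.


Step 1. Rewrite: now ∫(y) dy + ∫((4*y**4 + 46*y**3 + 118*y**2 + 196*y + 236)/(y**5 + 7*y**4 + 11*y**3 + 13*y**2 + 28*y - 60)) dy.
Step 2. Evaluate the standard form: now y**2/2 + ∫((4*y**4 + 46*y**3 + 118*y**2 + 196*y + 236)/(y**5 + 7*y**4 + 11*y**3 + 13*y**2 + 28*y - 60)) dy.
Step 3. Decompose ∫((4*y**4 + 46*y**3 + 118*y**2 + 196*y + 236)/(y**5 + 7*y**4 + 11*y**3 + 13*y**2 + 28*y - 60)) dy by partial fractions, (4*y**4 + 46*y**3 + 118*y**2 + 196*y + 236)/(y**5 + 7*y**4 + 11*y**3 + 13*y**2 + 28*y - 60) = 4/(y**2 + 4) - 3/(y + 5) + 2/(y + 3) + 5/(y - 1): now y**2/2 + ∫(5/(y - 1)) dy + ∫(2/(y + 3)) dy + ∫(-3/(y + 5)) dy + ∫(4/(y**2 + 4)) dy.
Step 4. Evaluate the standard form [assuming y > -5]: now y**2/2 - 3*log(y + 5) + ∫(5/(y - 1)) dy + ∫(2/(y + 3)) dy + ∫(4/(y**2 + 4)) dy.
Step 5. Evaluate the standard form [assuming y > 1]: now y**2/2 + 5*log(y - 1) - 3*log(y + 5) + ∫(2/(y + 3)) dy + ∫(4/(y**2 + 4)) dy.
Step 6. Evaluate the standard form [assuming y > -3]: now y**2/2 + 5*log(y - 1) + 2*log(y + 3) - 3*log(y + 5) + ∫(4/(y**2 + 4)) dy.
Step 7. Evaluate the standard form: now y**2/2 + 5*log(y - 1) + 2*log(y + 3) - 3*log(y + 5) + 2*atan(y/2).
Answer: y**2/2 + 5*log(y - 1) + 2*log(y + 3) - 3*log(y + 5) + 2*atan(y/2).


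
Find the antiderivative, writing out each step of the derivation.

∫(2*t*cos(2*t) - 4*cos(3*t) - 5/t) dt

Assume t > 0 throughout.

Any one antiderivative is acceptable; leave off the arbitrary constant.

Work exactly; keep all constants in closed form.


Step 1. Rewrite: now ∫(-5/t) dt + ∫(2*t*cos(2*t)) dt + ∫(-4*cos(3*t)) dt.
Step 2. Integrate ∫(2*t*cos(2*t)) dt by parts with u = t, dv = (2*cos(2*t)) dt, so v = sin(2*t): now t*sin(2*t) + ∫(-5/t) dt + ∫(-sin(2*t)) dt + ∫(-4*cos(3*t)) dt.
Step 3. Evaluate the standard form: now t*sin(2*t) + cos(2*t)/2 + ∫(-5/t) dt + ∫(-4*cos(3*t)) dt.
Step 4. Evaluate the standard form [assuming t > 0]: now t*sin(2*t) - 5*log(t) + cos(2*t)/2 + ∫(-4*cos(3*t)) dt.
Step 5. Evaluate the standard form: now t*sin(2*t) - 5*log(t) - 4*sin(3*t)/3 + cos(2*t)/2.
Answer: t*sin(2*t) - 5*log(t) - 4*sin(3*t)/3 + cos(2*t)/2.


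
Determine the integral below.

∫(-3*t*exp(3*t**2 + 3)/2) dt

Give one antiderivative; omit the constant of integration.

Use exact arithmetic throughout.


Answer: -exp(3*t**2 + 3)/4.


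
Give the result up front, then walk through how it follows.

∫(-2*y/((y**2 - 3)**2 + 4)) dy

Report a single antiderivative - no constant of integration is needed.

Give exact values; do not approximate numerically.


The answer is -atan(y**2/2 - 3/2)/2.
Step 1. Substitute u = y**2 - 3, turning ∫(-2*y/((y**2 - 3)**2 + 4)) dy into ∫(-1/(u**2 + 4)) du: now ∫(-1/(u**2 + 4)) du.
Step 2. Evaluate the standard form: now -atan(u/2)/2.
Step 3. Substitute back u = y**2 - 3: now -atan(y**2/2 - 3/2)/2.
Answer: -atan(y**2/2 - 3/2)/2.


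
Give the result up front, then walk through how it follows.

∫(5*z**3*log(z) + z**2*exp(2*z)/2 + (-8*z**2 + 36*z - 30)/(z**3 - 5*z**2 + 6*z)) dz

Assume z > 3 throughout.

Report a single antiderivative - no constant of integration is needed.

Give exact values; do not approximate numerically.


The answer is 5*z**4*log(z)/4 - 5*z**4/16 + z**2*exp(2*z)/4 - z*exp(2*z)/4 + exp(2*z)/8 - 5*log(z) + 2*log(z - 3) - 5*log(z - 2).
Step 1. Rewrite: now ∫(z**2*exp(2*z)/2) dz + ∫(5*z**3*log(z)) dz + ∫((-8*z**2 + 36*z - 30)/(z**3 - 5*z**2 + 6*z)) dz.
Step 2. Integrate ∫(z**2*exp(2*z)/2) dz by parts with u = z**2, dv = (exp(2*z)/2) dz, so v = exp(2*z)/4: now z**2*exp(2*z)/4 + ∫(-z*exp(2*z)/2) dz + ∫(5*z**3*log(z)) dz + ∫((-8*z**2 + 36*z - 30)/(z**3 - 5*z**2 + 6*z)) dz.
Step 3. Integrate ∫(-z*exp(2*z)/2) dz by parts with u = z, dv = (-exp(2*z)/2) dz, so v = -exp(2*z)/4: now z**2*exp(2*z)/4 - z*exp(2*z)/4 + ∫(5*z**3*log(z)) dz + ∫((-8*z**2 + 36*z - 30)/(z**3 - 5*z**2 + 6*z)) dz + ∫(exp(2*z)/4) dz.
Step 4. Evaluate the standard form: now z**2*exp(2*z)/4 - z*exp(2*z)/4 + exp(2*z)/8 + ∫(5*z**3*log(z)) dz + ∫((-8*z**2 + 36*z - 30)/(z**3 - 5*z**2 + 6*z)) dz.
Step 5. Integrate ∫(5*z**3*log(z)) dz by parts with u = log(z), dv = (5*z**3) dz, so v = 5*z**4/4 [assuming z > 0]: now 5*z**4*log(z)/4 + z**2*exp(2*z)/4 - z*exp(2*z)/4 + exp(2*z)/8 + ∫(-5*z**3/4) dz + ∫((-8*z**2 + 36*z - 30)/(z**3 - 5*z**2 + 6*z)) dz.
Step 6. Evaluate the standard form: now 5*z**4*log(z)/4 - 5*z**4/16 + z**2*exp(2*z)/4 - z*exp(2*z)/4 + exp(2*z)/8 + ∫((-8*z**2 + 36*z - 30)/(z**3 - 5*z**2 + 6*z)) dz.
Step 7. Decompose ∫((-8*z**2 + 36*z - 30)/(z**3 - 5*z**2 + 6*z)) dz by partial fractions, (-8*z**2 + 36*z - 30)/(z**3 - 5*z**2 + 6*z) = -5/(z - 2) + 2/(z - 3) - 5/z: now 5*z**4*log(z)/4 - 5*z**4/16 + z**2*exp(2*z)/4 - z*exp(2*z)/4 + exp(2*z)/8 + ∫(-5/z) dz + ∫(2/(z - 3)) dz + ∫(-5/(z - 2)) dz.
Step 8. Evaluate the standard form [assuming z > 3]: now 5*z**4*log(z)/4 - 5*z**4/16 + z**2*exp(2*z)/4 - z*exp(2*z)/4 + exp(2*z)/8 + 2*log(z - 3) + ∫(-5/z) dz + ∫(-5/(z - 2)) dz.
Step 9. Evaluate the standard form [assuming z > 2]: now 5*z**4*log(z)/4 - 5*z**4/16 + z**2*exp(2*z)/4 - z*exp(2*z)/4 + exp(2*z)/8 + 2*log(z - 3) - 5*log(z - 2) + ∫(-5/z) dz.
Step 10. Evaluate the standard form [assuming z > 0]: now 5*z**4*log(z)/4 - 5*z**4/16 + z**2*exp(2*z)/4 - z*exp(2*z)/4 + exp(2*z)/8 - 5*log(z) + 2*log(z - 3) - 5*log(z - 2).
Answer: 5*z**4*log(z)/4 - 5*z**4/16 + z**2*exp(2*z)/4 - z*exp(2*z)/4 + exp(2*z)/8 - 5*log(z) + 2*log(z - 3) - 5*log(z - 2).


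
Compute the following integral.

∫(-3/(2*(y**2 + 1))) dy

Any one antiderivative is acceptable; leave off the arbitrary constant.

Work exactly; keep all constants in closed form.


Answer: -3*atan(y)/2.


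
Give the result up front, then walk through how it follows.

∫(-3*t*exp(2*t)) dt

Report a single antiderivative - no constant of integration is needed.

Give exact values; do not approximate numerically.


The answer is -3*t*exp(2*t)/2 + 3*exp(2*t)/4.
Step 1. Integrate ∫(-3*t*exp(2*t)) dt by parts with u = t, dv = (-3*exp(2*t)) dt, so v = -3*exp(2*t)/2: now -3*t*exp(2*t)/2 + ∫(3*exp(2*t)/2) dt.
Step 2. Evaluate the standard form: now -3*t*exp(2*t)/2 + 3*exp(2*t)/4.
Answer: -3*t*exp(2*t)/2 + 3*exp(2*t)/4.


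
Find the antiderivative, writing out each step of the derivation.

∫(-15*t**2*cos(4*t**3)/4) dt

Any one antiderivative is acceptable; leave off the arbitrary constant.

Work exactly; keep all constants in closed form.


Step 1. Substitute u = t**3, turning ∫(-15*t**2*cos(4*t**3)/4) dt into ∫(-5*cos(4*u)/4) du: now ∫(-5*cos(4*u)/4) du.
Step 2. Evaluate the standard form: now -5*sin(4*u)/16.
Step 3. Substitute back u = t**3: now -5*sin(4*t**3)/16.
Answer: -5*sin(4*t**3)/16.


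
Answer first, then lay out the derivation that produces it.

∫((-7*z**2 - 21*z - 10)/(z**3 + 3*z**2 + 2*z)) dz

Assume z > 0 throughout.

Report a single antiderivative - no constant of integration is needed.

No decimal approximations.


The answer is -5*log(z) - 4*log(z + 1) + 2*log(z + 2).
Step 1. Decompose ∫((-7*z**2 - 21*z - 10)/(z**3 + 3*z**2 + 2*z)) dz by partial fractions, (-7*z**2 - 21*z - 10)/(z**3 + 3*z**2 + 2*z) = 2/(z + 2) - 4/(z + 1) - 5/z: now ∫(-5/z) dz + ∫(-4/(z + 1)) dz + ∫(2/(z + 2)) dz.
Step 2. Evaluate the standard form [assuming z > -1]: now -4*log(z + 1) + ∫(-5/z) dz + ∫(2/(z + 2)) dz.
Step 3. Evaluate the standard form [assuming z > 0]: now -5*log(z) - 4*log(z + 1) + ∫(2/(z + 2)) dz.
Step 4. Evaluate the standard form [assuming z > -2]: now -5*log(z) - 4*log(z + 1) + 2*log(z + 2).
Answer: -5*log(z) - 4*log(z + 1) + 2*log(z + 2).


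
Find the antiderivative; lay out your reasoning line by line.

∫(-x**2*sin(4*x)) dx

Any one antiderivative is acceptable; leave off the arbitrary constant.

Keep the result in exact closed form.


Step 1. Integrate ∫(-x**2*sin(4*x)) dx by parts with u = x**2, dv = (-sin(4*x)) dx, so v = cos(4*x)/4: now x**2*cos(4*x)/4 + ∫(-x*cos(4*x)/2) dx.
Step 2. Integrate ∫(-x*cos(4*x)/2) dx by parts with u = x, dv = (-cos(4*x)/2) dx, so v = -sin(4*x)/8: now x**2*cos(4*x)/4 - x*sin(4*x)/8 + ∫(sin(4*x)/8) dx.
Step 3. Evaluate the standard form: now x**2*cos(4*x)/4 - x*sin(4*x)/8 - cos(4*x)/32.
Answer: x**2*cos(4*x)/4 - x*sin(4*x)/8 - cos(4*x)/32.


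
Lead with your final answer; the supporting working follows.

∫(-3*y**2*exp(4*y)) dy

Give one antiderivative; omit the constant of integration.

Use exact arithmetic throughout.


The answer is -3*y**2*exp(4*y)/4 + 3*y*exp(4*y)/8 - 3*exp(4*y)/32.
Step 1. Integrate ∫(-3*y**2*exp(4*y)) dy by parts with u = y**2, dv = (-3*exp(4*y)) dy, so v = -3*exp(4*y)/4: now -3*y**2*exp(4*y)/4 + ∫(3*y*exp(4*y)/2) dy.
Step 2. Integrate ∫(3*y*exp(4*y)/2) dy by parts with u = y, dv = (3*exp(4*y)/2) dy, so v = 3*exp(4*y)/8: now -3*y**2*exp(4*y)/4 + 3*y*exp(4*y)/8 + ∫(-3*exp(4*y)/8) dy.
Step 3. Evaluate the standard form: now -3*y**2*exp(4*y)/4 + 3*y*exp(4*y)/8 - 3*exp(4*y)/32.
Answer: -3*y**2*exp(4*y)/4 + 3*y*exp(4*y)/8 - 3*exp(4*y)/32.


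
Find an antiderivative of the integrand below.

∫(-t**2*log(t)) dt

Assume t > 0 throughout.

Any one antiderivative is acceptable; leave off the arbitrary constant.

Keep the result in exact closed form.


Answer: -t**3*log(t)/3 + t**3/9.


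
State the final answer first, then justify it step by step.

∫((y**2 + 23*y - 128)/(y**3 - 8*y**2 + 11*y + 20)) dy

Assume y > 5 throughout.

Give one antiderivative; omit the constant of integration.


The answer is 2*log(y - 5) + 4*log(y - 4) - 5*log(y + 1).
Step 1. Decompose ∫((y**2 + 23*y - 128)/(y**3 - 8*y**2 + 11*y + 20)) dy by partial fractions, (y**2 + 23*y - 128)/(y**3 - 8*y**2 + 11*y + 20) = -5/(y + 1) + 4/(y - 4) + 2/(y - 5): now ∫(2/(y - 5)) dy + ∫(4/(y - 4)) dy + ∫(-5/(y + 1)) dy.
Step 2. Evaluate the standard form [assuming y > 4]: now 4*log(y - 4) + ∫(2/(y - 5)) dy + ∫(-5/(y + 1)) dy.
Step 3. Evaluate the standard form [assuming y > -1]: now 4*log(y - 4) - 5*log(y + 1) + ∫(2/(y - 5)) dy.
Step 4. Evaluate the standard form [assuming y > 5]: now 2*log(y - 5) + 4*log(y - 4) - 5*log(y + 1).
Answer: 2*log(y - 5) + 4*log(y - 4) - 5*log(y + 1).


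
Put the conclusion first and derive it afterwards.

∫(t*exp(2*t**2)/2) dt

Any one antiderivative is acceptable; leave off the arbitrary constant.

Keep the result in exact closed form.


The answer is exp(2*t**2)/8.
Step 1. Substitute u = t**2, turning ∫(t*exp(2*t**2)/2) dt into ∫(exp(2*u)/4) du: now ∫(exp(2*u)/4) du.
Step 2. Evaluate the standard form: now exp(2*u)/8.
Step 3. Substitute back u = t**2: now exp(2*t**2)/8.
Answer: exp(2*t**2)/8.


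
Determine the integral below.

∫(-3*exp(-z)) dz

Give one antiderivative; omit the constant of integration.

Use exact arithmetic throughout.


Answer: 3*exp(-z).


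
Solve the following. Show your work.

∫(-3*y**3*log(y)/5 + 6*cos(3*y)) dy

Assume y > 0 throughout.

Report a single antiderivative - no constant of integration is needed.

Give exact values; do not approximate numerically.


Step 1. Rewrite: now ∫(-3*y**3*log(y)/5) dy + ∫(6*cos(3*y)) dy.
Step 2. Evaluate the standard form: now 2*sin(3*y) + ∫(-3*y**3*log(y)/5) dy.
Step 3. Integrate ∫(-3*y**3*log(y)/5) dy by parts with u = log(y), dv = (-3*y**3/5) dy, so v = -3*y**4/20 [assuming y > 0]: now -3*y**4*log(y)/20 + 2*sin(3*y) + ∫(3*y**3/20) dy.
Step 4. Evaluate the standard form: now -3*y**4*log(y)/20 + 3*y**4/80 + 2*sin(3*y).
Answer: -3*y**4*log(y)/20 + 3*y**4/80 + 2*sin(3*y).


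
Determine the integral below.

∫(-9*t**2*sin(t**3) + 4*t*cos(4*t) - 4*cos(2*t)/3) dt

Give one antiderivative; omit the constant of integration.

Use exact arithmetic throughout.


Answer: t*sin(4*t) - 2*sin(2*t)/3 + cos(4*t)/4 + 3*cos(t**3).


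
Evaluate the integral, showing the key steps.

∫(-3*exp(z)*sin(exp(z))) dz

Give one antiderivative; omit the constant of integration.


Step 1. Substitute u = exp(z), turning ∫(-3*exp(z)*sin(exp(z))) dz into ∫(-3*sin(u)) du: now ∫(-3*sin(u)) du.
Step 2. Evaluate the standard form: now 3*cos(u).
Step 3. Substitute back u = exp(z): now 3*cos(exp(z)).
Answer: 3*cos(exp(z)).


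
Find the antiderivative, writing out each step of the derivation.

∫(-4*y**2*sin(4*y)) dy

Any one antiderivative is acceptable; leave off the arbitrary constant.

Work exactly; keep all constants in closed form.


Step 1. Integrate ∫(-4*y**2*sin(4*y)) dy by parts with u = y**2, dv = (-4*sin(4*y)) dy, so v = cos(4*y): now y**2*cos(4*y) + ∫(-2*y*cos(4*y)) dy.
Step 2. Integrate ∫(-2*y*cos(4*y)) dy by parts with u = y, dv = (-2*cos(4*y)) dy, so v = -sin(4*y)/2: now y**2*cos(4*y) - y*sin(4*y)/2 + ∫(sin(4*y)/2) dy.
Step 3. Evaluate the standard form: now y**2*cos(4*y) - y*sin(4*y)/2 - cos(4*y)/8.
Answer: y**2*cos(4*y) - y*sin(4*y)/2 - cos(4*y)/8.


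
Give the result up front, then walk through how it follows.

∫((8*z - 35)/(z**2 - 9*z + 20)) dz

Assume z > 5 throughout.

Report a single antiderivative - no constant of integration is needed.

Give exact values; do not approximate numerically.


The answer is 5*log(z - 5) + 3*log(z - 4).
Step 1. Decompose ∫((8*z - 35)/(z**2 - 9*z + 20)) dz by partial fractions, (8*z - 35)/(z**2 - 9*z + 20) = 3/(z - 4) + 5/(z - 5): now ∫(5/(z - 5)) dz + ∫(3/(z - 4)) dz.
Step 2. Evaluate the standard form [assuming z > 5]: now 5*log(z - 5) + ∫(3/(z - 4)) dz.
Step 3. Evaluate the standard form [assuming z > 4]: now 5*log(z - 5) + 3*log(z - 4).
Answer: 5*log(z - 5) + 3*log(z - 4).


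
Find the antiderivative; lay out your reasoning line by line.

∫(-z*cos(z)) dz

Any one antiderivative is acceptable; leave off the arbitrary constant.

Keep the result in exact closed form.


Step 1. Integrate ∫(-z*cos(z)) dz by parts with u = z, dv = (-cos(z)) dz, so v = -sin(z): now -z*sin(z) + ∫(sin(z)) dz.
Step 2. Evaluate the standard form: now -z*sin(z) - cos(z).
Answer: -z*sin(z) - cos(z).


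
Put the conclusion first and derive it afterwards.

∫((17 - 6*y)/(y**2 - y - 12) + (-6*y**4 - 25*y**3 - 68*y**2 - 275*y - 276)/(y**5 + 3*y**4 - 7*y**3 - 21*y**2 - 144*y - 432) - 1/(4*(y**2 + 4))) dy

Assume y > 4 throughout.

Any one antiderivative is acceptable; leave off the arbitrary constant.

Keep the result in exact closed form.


The answer is -5*log(y - 4) - 6*log(y + 3) - log(y + 4) + 2*atan(y/3)/3 - atan(y/2)/8.
Step 1. Rewrite: now ∫((17 - 6*y)/(y**2 - y - 12)) dy + ∫((-6*y**4 - 25*y**3 - 68*y**2 - 275*y - 276)/(y**5 + 3*y**4 - 7*y**3 - 21*y**2 - 144*y - 432)) dy + ∫(-1/(4*(y**2 + 4))) dy.
Step 2. Evaluate the standard form: now -atan(y/2)/8 + ∫((17 - 6*y)/(y**2 - y - 12)) dy + ∫((-6*y**4 - 25*y**3 - 68*y**2 - 275*y - 276)/(y**5 + 3*y**4 - 7*y**3 - 21*y**2 - 144*y - 432)) dy.
Step 3. Decompose ∫((-6*y**4 - 25*y**3 - 68*y**2 - 275*y - 276)/(y**5 + 3*y**4 - 7*y**3 - 21*y**2 - 144*y - 432)) dy by partial fractions, (-6*y**4 - 25*y**3 - 68*y**2 - 275*y - 276)/(y**5 + 3*y**4 - 7*y**3 - 21*y**2 - 144*y - 432) = 2/(y**2 + 9) - 1/(y + 4) - 1/(y + 3) - 4/(y - 4): now -atan(y/2)/8 + ∫((17 - 6*y)/(y**2 - y - 12)) dy + ∫(-4/(y - 4)) dy + ∫(-1/(y + 3)) dy + ∫(-1/(y + 4)) dy + ∫(2/(y**2 + 9)) dy.
Step 4. Evaluate the standard form [assuming y > -3]: now -log(y + 3) - atan(y/2)/8 + ∫((17 - 6*y)/(y**2 - y - 12)) dy + ∫(-4/(y - 4)) dy + ∫(-1/(y + 4)) dy + ∫(2/(y**2 + 9)) dy.
Step 5. Evaluate the standard form [assuming y > 4]: now -4*log(y - 4) - log(y + 3) - atan(y/2)/8 + ∫((17 - 6*y)/(y**2 - y - 12)) dy + ∫(-1/(y + 4)) dy + ∫(2/(y**2 + 9)) dy.
Step 6. Evaluate the standard form [assuming y > -4]: now -4*log(y - 4) - log(y + 3) - log(y + 4) - atan(y/2)/8 + ∫((17 - 6*y)/(y**2 - y - 12)) dy + ∫(2/(y**2 + 9)) dy.
Step 7. Evaluate the standard form: now -4*log(y - 4) - log(y + 3) - log(y + 4) + 2*atan(y/3)/3 - atan(y/2)/8 + ∫((17 - 6*y)/(y**2 - y - 12)) dy.
Step 8. Decompose ∫((17 - 6*y)/(y**2 - y - 12)) dy by partial fractions, (17 - 6*y)/(y**2 - y - 12) = -5/(y + 3) - 1/(y - 4): now -4*log(y - 4) - log(y + 3) - log(y + 4) + 2*atan(y/3)/3 - atan(y/2)/8 + ∫(-1/(y - 4)) dy + ∫(-5/(y + 3)) dy.
Step 9. Evaluate the standard form [assuming y > -3]: now -4*log(y - 4) - 6*log(y + 3) - log(y + 4) + 2*atan(y/3)/3 - atan(y/2)/8 + ∫(-1/(y - 4)) dy.
Step 10. Evaluate the standard form [assuming y > 4]: now -5*log(y - 4) - 6*log(y + 3) - log(y + 4) + 2*atan(y/3)/3 - atan(y/2)/8.
Answer: -5*log(y - 4) - 6*log(y + 3) - log(y + 4) + 2*atan(y/3)/3 - atan(y/2)/8.


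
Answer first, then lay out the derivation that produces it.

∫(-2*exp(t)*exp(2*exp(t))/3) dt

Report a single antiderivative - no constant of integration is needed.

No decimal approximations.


The answer is -exp(2*exp(t))/3.
Step 1. Substitute u = exp(t), turning ∫(-2*exp(t)*exp(2*exp(t))/3) dt into ∫(-2*exp(2*u)/3) du: now ∫(-2*exp(2*u)/3) du.
Step 2. Evaluate the standard form: now -exp(2*u)/3.
Step 3. Substitute back u = exp(t): now -exp(2*exp(t))/3.
Answer: -exp(2*exp(t))/3.


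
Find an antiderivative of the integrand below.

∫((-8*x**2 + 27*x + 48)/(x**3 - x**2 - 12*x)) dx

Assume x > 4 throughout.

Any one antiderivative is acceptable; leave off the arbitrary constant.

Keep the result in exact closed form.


Answer: -4*log(x) + log(x - 4) - 5*log(x + 3).


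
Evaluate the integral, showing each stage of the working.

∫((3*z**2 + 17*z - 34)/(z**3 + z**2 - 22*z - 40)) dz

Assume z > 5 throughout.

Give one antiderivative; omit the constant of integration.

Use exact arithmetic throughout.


Step 1. Decompose ∫((3*z**2 + 17*z - 34)/(z**3 + z**2 - 22*z - 40)) dz by partial fractions, (3*z**2 + 17*z - 34)/(z**3 + z**2 - 22*z - 40) = -3/(z + 4) + 4/(z + 2) + 2/(z - 5): now ∫(2/(z - 5)) dz + ∫(4/(z + 2)) dz + ∫(-3/(z + 4)) dz.
Step 2. Evaluate the standard form [assuming z > -2]: now 4*log(z + 2) + ∫(2/(z - 5)) dz + ∫(-3/(z + 4)) dz.
Step 3. Evaluate the standard form [assuming z > -4]: now 4*log(z + 2) - 3*log(z + 4) + ∫(2/(z - 5)) dz.
Step 4. Evaluate the standard form [assuming z > 5]: now 2*log(z - 5) + 4*log(z + 2) - 3*log(z + 4).
Answer: 2*log(z - 5) + 4*log(z + 2) - 3*log(z + 4).


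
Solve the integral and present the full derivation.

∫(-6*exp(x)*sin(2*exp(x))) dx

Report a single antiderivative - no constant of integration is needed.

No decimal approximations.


Step 1. Substitute u = exp(x), turning ∫(-6*exp(x)*sin(2*exp(x))) dx into ∫(-6*sin(2*u)) du: now ∫(-6*sin(2*u)) du.
Step 2. Evaluate the standard form: now 3*cos(2*u).
Step 3. Substitute back u = exp(x): now 3*cos(2*exp(x)).
Answer: 3*cos(2*exp(x)).


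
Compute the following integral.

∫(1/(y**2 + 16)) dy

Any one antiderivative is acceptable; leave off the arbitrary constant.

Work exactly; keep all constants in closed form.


Answer: atan(y/4)/4.


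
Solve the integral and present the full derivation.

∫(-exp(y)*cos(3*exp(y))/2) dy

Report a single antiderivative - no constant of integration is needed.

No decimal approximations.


Step 1. Substitute u = exp(y), turning ∫(-exp(y)*cos(3*exp(y))/2) dy into ∫(-cos(3*u)/2) du: now ∫(-cos(3*u)/2) du.
Step 2. Evaluate the standard form: now -sin(3*u)/6.
Step 3. Substitute back u = exp(y): now -sin(3*exp(y))/6.
Answer: -sin(3*exp(y))/6.


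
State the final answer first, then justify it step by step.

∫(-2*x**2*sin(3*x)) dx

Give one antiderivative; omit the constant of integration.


The answer is 2*x**2*cos(3*x)/3 - 4*x*sin(3*x)/9 - 4*cos(3*x)/27.
Step 1. Integrate ∫(-2*x**2*sin(3*x)) dx by parts with u = x**2, dv = (-2*sin(3*x)) dx, so v = 2*cos(3*x)/3: now 2*x**2*cos(3*x)/3 + ∫(-4*x*cos(3*x)/3) dx.
Step 2. Integrate ∫(-4*x*cos(3*x)/3) dx by parts with u = x, dv = (-4*cos(3*x)/3) dx, so v = -4*sin(3*x)/9: now 2*x**2*cos(3*x)/3 - 4*x*sin(3*x)/9 + ∫(4*sin(3*x)/9) dx.
Step 3. Evaluate the standard form: now 2*x**2*cos(3*x)/3 - 4*x*sin(3*x)/9 - 4*cos(3*x)/27.
Answer: 2*x**2*cos(3*x)/3 - 4*x*sin(3*x)/9 - 4*cos(3*x)/27.


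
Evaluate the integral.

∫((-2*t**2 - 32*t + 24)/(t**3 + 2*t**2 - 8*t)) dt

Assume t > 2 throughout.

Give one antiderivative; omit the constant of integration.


Answer: -3*log(t) - 4*log(t - 2) + 5*log(t + 4).


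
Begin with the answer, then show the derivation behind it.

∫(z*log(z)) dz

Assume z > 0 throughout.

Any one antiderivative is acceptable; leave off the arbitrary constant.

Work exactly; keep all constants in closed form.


The answer is z**2*log(z)/2 - z**2/4.
Step 1. Integrate ∫(z*log(z)) dz by parts with u = log(z), dv = (z) dz, so v = z**2/2 [assuming z > 0]: now z**2*log(z)/2 + ∫(-z/2) dz.
Step 2. Evaluate the standard form: now z**2*log(z)/2 - z**2/4.
Answer: z**2*log(z)/2 - z**2/4.


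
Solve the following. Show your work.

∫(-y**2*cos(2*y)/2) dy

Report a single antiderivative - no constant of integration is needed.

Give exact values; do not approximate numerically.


Step 1. Integrate ∫(-y**2*cos(2*y)/2) dy by parts with u = y**2, dv = (-cos(2*y)/2) dy, so v = -sin(2*y)/4: now -y**2*sin(2*y)/4 + ∫(y*sin(2*y)/2) dy.
Step 2. Integrate ∫(y*sin(2*y)/2) dy by parts with u = y, dv = (sin(2*y)/2) dy, so v = -cos(2*y)/4: now -y**2*sin(2*y)/4 - y*cos(2*y)/4 + ∫(cos(2*y)/4) dy.
Step 3. Evaluate the standard form: now -y**2*sin(2*y)/4 - y*cos(2*y)/4 + sin(2*y)/8.
Answer: -y**2*sin(2*y)/4 - y*cos(2*y)/4 + sin(2*y)/8.


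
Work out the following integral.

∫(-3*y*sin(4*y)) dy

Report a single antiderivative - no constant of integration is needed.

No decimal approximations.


Answer: 3*y*cos(4*y)/4 - 3*sin(4*y)/16.


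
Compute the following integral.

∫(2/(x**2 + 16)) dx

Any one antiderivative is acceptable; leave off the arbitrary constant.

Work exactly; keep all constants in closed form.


Answer: atan(x/4)/2.


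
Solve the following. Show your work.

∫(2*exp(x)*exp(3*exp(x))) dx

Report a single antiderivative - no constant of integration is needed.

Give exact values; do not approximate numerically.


Step 1. Substitute u = exp(x), turning ∫(2*exp(x)*exp(3*exp(x))) dx into ∫(2*exp(3*u)) du: now ∫(2*exp(3*u)) du.
Step 2. Evaluate the standard form: now 2*exp(3*u)/3.
Step 3. Substitute back u = exp(x): now 2*exp(3*exp(x))/3.
Answer: 2*exp(3*exp(x))/3.


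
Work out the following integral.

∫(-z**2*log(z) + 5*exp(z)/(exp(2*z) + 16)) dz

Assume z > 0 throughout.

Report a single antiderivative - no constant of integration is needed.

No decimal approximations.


Answer: -z**3*log(z)/3 + z**3/9 + 5*atan(exp(z)/4)/4.


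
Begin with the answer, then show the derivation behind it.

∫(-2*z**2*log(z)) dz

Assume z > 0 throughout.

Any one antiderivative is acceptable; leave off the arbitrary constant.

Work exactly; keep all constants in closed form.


The answer is -2*z**3*log(z)/3 + 2*z**3/9.
Step 1. Integrate ∫(-2*z**2*log(z)) dz by parts with u = log(z), dv = (-2*z**2) dz, so v = -2*z**3/3 [assuming z > 0]: now -2*z**3*log(z)/3 + ∫(2*z**2/3) dz.
Step 2. Evaluate the standard form: now -2*z**3*log(z)/3 + 2*z**3/9.
Answer: -2*z**3*log(z)/3 + 2*z**3/9.


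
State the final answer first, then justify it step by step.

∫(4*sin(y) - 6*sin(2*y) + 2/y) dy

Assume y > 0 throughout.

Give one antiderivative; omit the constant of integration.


The answer is 2*log(y) - 4*cos(y) + 3*cos(2*y).
Step 1. Rewrite: now ∫(2/y) dy + ∫(4*sin(y)) dy + ∫(-6*sin(2*y)) dy.
Step 2. Evaluate the standard form: now 3*cos(2*y) + ∫(2/y) dy + ∫(4*sin(y)) dy.
Step 3. Evaluate the standard form [assuming y > 0]: now 2*log(y) + 3*cos(2*y) + ∫(4*sin(y)) dy.
Step 4. Evaluate the standard form: now 2*log(y) - 4*cos(y) + 3*cos(2*y).
Answer: 2*log(y) - 4*cos(y) + 3*cos(2*y).
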